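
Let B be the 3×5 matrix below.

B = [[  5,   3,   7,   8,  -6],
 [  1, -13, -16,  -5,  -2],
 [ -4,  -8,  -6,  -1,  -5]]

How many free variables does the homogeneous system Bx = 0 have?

Row reduce to echelon form.
R2 ← R2 − (1/5)·R1: [0, -68/5, -87/5, -33/5, -4/5]
R3 ← R3 + (4/5)·R1: [0, -28/5, -2/5, 27/5, -49/5]
R3 ← R3 − (7/17)·R2: [0, 0, 115/17, 138/17, -161/17]
3 nonzero rows, so rank(B) = 3.
B has 5 columns; by rank–nullity, nullity = 5 − 3 = 2.

2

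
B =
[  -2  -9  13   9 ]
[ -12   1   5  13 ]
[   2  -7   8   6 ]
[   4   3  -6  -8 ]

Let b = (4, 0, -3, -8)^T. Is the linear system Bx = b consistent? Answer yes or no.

no

Row reduce the augmented matrix [B | b].
R2 ← R2 − (6)·R1: [0, 55, -73, -41, -24]
R3 ← R3 + R1: [0, -16, 21, 15, 1]
R4 ← R4 + (2)·R1: [0, -15, 20, 10, 0]
R3 ← R3 + (16/55)·R2: [0, 0, -13/55, 169/55, -329/55]
R4 ← R4 + (3/11)·R2: [0, 0, 1/11, -13/11, -72/11]
R4 ← R4 + (5/13)·R3: [0, 0, 0, 0, -115/13]
The echelon form has 4 nonzero rows; the last pivot sits in the augmented column, so rank(B) = 3 but rank([B|b]) = 4.
Since the ranks differ, the system is inconsistent.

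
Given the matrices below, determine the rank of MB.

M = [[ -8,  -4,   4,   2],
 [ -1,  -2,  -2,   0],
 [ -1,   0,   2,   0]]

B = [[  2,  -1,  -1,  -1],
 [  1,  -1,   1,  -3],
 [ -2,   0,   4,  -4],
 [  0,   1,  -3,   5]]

First compute MB:
[[-28,  14,  14,  14],
 [  0,   3,  -9,  15],
 [ -6,   1,   9,  -7]]
Now row reduce the product.
R3 ← R3 − (3/14)·R1: [0, -2, 6, -10]
R3 ← R3 + (2/3)·R2: [0, 0, 0, 0]
2 nonzero rows, so rank(MB) = 2.

2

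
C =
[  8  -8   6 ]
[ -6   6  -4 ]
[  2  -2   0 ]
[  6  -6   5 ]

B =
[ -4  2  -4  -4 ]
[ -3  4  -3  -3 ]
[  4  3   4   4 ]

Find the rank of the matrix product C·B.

First compute CB:
[[ 16,   2,  16,  16],
 [-10,   0, -10, -10],
 [ -2,  -4,  -2,  -2],
 [ 14,   3,  14,  14]]
Now row reduce the product.
R2 ← R2 + (5/8)·R1: [0, 5/4, 0, 0]
R3 ← R3 + (1/8)·R1: [0, -15/4, 0, 0]
R4 ← R4 − (7/8)·R1: [0, 5/4, 0, 0]
R3 ← R3 + (3)·R2: [0, 0, 0, 0]
R4 ← R4 − R2: [0, 0, 0, 0]
2 nonzero rows, so rank(CB) = 2.

2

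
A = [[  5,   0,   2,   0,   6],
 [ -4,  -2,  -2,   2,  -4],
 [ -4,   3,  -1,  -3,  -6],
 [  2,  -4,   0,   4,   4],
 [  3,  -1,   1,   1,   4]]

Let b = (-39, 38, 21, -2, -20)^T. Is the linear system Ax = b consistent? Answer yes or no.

Row reduce the augmented matrix [A | b].
R2 ← R2 + (4/5)·R1: [0, -2, -2/5, 2, 4/5, 34/5]
R3 ← R3 + (4/5)·R1: [0, 3, 3/5, -3, -6/5, -51/5]
R4 ← R4 − (2/5)·R1: [0, -4, -4/5, 4, 8/5, 68/5]
R5 ← R5 − (3/5)·R1: [0, -1, -1/5, 1, 2/5, 17/5]
R3 ← R3 + (3/2)·R2: [0, 0, 0, 0, 0, 0]
R4 ← R4 − (2)·R2: [0, 0, 0, 0, 0, 0]
R5 ← R5 − (1/2)·R2: [0, 0, 0, 0, 0, 0]
The echelon form has 2 nonzero rows, and every pivot lies in the first 5 columns, so rank(A) = rank([A|b]) = 2.
The system is consistent.

yes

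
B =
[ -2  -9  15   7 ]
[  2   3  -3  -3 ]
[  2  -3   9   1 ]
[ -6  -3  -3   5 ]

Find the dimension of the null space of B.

2

Row reduce to echelon form.
R2 ← R2 + R1: [0, -6, 12, 4]
R3 ← R3 + R1: [0, -12, 24, 8]
R4 ← R4 − (3)·R1: [0, 24, -48, -16]
R3 ← R3 − (2)·R2: [0, 0, 0, 0]
R4 ← R4 + (4)·R2: [0, 0, 0, 0]
2 nonzero rows, so rank(B) = 2.
B has 4 columns; by rank–nullity, nullity = 4 − 2 = 2.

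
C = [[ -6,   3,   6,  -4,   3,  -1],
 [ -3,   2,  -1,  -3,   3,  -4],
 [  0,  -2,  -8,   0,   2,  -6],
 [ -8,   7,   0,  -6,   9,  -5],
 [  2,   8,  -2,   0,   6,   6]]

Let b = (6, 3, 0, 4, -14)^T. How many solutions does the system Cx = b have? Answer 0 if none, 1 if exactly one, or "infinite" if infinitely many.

Row reduce the augmented matrix [C | b].
R2 ← R2 − (1/2)·R1: [0, 1/2, -4, -1, 3/2, -7/2, 0]
R4 ← R4 − (4/3)·R1: [0, 3, -8, -2/3, 5, -11/3, -4]
R5 ← R5 + (1/3)·R1: [0, 9, 0, -4/3, 7, 17/3, -12]
R3 ← R3 + (4)·R2: [0, 0, -24, -4, 8, -20, 0]
R4 ← R4 − (6)·R2: [0, 0, 16, 16/3, -4, 52/3, -4]
R5 ← R5 − (18)·R2: [0, 0, 72, 50/3, -20, 206/3, -12]
R4 ← R4 + (2/3)·R3: [0, 0, 0, 8/3, 4/3, 4, -4]
R5 ← R5 + (3)·R3: [0, 0, 0, 14/3, 4, 26/3, -12]
R5 ← R5 − (7/4)·R4: [0, 0, 0, 0, 5/3, 5/3, -5]
The echelon form has 5 nonzero rows, and every pivot lies in the first 6 columns, so rank(C) = rank([C|b]) = 5.
The system is consistent.
rank = 5 < 6 unknowns, so there are infinitely many solutions.

infinite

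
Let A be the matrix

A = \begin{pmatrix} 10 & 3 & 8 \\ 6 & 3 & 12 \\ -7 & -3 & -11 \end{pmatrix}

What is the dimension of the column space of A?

Row reduce to echelon form.
R2 ← R2 − (3/5)·R1: [0, 6/5, 36/5]
R3 ← R3 + (7/10)·R1: [0, -9/10, -27/5]
R3 ← R3 + (3/4)·R2: [0, 0, 0]
Echelon form has 2 nonzero rows, so rank(A) = 2.
The column space has dimension equal to the rank: 2.

2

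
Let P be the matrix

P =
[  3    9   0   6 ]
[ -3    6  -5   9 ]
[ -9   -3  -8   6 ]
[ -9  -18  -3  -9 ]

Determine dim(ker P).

Row reduce to echelon form.
R2 ← R2 + R1: [0, 15, -5, 15]
R3 ← R3 + (3)·R1: [0, 24, -8, 24]
R4 ← R4 + (3)·R1: [0, 9, -3, 9]
R3 ← R3 − (8/5)·R2: [0, 0, 0, 0]
R4 ← R4 − (3/5)·R2: [0, 0, 0, 0]
2 nonzero rows, so rank(P) = 2.
P has 4 columns; by rank–nullity, nullity = 4 − 2 = 2.

2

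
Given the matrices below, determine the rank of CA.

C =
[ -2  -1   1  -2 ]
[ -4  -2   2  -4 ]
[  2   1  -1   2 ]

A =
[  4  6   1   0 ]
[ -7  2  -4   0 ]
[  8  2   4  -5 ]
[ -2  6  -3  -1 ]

First compute CA:
[[ 11, -24,  12,  -3],
 [ 22, -48,  24,  -6],
 [-11,  24, -12,   3]]
Now row reduce the product.
R2 ← R2 − (2)·R1: [0, 0, 0, 0]
R3 ← R3 + R1: [0, 0, 0, 0]
1 nonzero row, so rank(CA) = 1.

1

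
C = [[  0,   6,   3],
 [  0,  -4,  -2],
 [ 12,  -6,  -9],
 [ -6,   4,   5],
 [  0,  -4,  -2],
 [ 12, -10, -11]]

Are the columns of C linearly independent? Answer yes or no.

Row reduce C to echelon form.
Swap R1 ↔ R3
R4 ← R4 + (1/2)·R1: [0, 1, 1/2]
R6 ← R6 − R1: [0, -4, -2]
R3 ← R3 + (3/2)·R2: [0, 0, 0]
R4 ← R4 + (1/4)·R2: [0, 0, 0]
R5 ← R5 − R2: [0, 0, 0]
R6 ← R6 − R2: [0, 0, 0]
2 pivots among 3 columns.
Only 2 < 3 pivot columns, so the columns are linearly dependent.

no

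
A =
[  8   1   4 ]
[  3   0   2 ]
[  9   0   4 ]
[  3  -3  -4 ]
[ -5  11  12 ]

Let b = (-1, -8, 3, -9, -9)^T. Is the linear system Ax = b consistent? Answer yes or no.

Row reduce the augmented matrix [A | b].
R2 ← R2 − (3/8)·R1: [0, -3/8, 1/2, -61/8]
R3 ← R3 − (9/8)·R1: [0, -9/8, -1/2, 33/8]
R4 ← R4 − (3/8)·R1: [0, -27/8, -11/2, -69/8]
R5 ← R5 + (5/8)·R1: [0, 93/8, 29/2, -77/8]
R3 ← R3 − (3)·R2: [0, 0, -2, 27]
R4 ← R4 − (9)·R2: [0, 0, -10, 60]
R5 ← R5 + (31)·R2: [0, 0, 30, -246]
R4 ← R4 − (5)·R3: [0, 0, 0, -75]
R5 ← R5 + (15)·R3: [0, 0, 0, 159]
R5 ← R5 + (53/25)·R4: [0, 0, 0, 0]
The echelon form has 4 nonzero rows; the last pivot sits in the augmented column, so rank(A) = 3 but rank([A|b]) = 4.
Since the ranks differ, the system is inconsistent.

no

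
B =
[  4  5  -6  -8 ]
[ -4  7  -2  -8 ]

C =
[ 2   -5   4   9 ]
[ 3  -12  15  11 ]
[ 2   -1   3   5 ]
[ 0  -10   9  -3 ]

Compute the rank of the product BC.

2

First compute BC:
[[ 11,   6,   1,  85],
 [  9,  18,  11,  55]]
Now row reduce the product.
R2 ← R2 − (9/11)·R1: [0, 144/11, 112/11, -160/11]
2 nonzero rows, so rank(BC) = 2.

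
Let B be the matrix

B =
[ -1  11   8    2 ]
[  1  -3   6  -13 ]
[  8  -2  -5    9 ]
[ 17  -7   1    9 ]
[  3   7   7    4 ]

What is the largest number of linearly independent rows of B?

4

Row reduce to echelon form.
R2 ← R2 + R1: [0, 8, 14, -11]
R3 ← R3 + (8)·R1: [0, 86, 59, 25]
R4 ← R4 + (17)·R1: [0, 180, 137, 43]
R5 ← R5 + (3)·R1: [0, 40, 31, 10]
R3 ← R3 − (43/4)·R2: [0, 0, -183/2, 573/4]
R4 ← R4 − (45/2)·R2: [0, 0, -178, 581/2]
R5 ← R5 − (5)·R2: [0, 0, -39, 65]
R4 ← R4 − (356/183)·R3: [0, 0, 0, 1443/122]
R5 ← R5 − (26/61)·R3: [0, 0, 0, 481/122]
R5 ← R5 − (1/3)·R4: [0, 0, 0, 0]
Echelon form has 4 nonzero rows, so rank(B) = 4.
The rank gives the maximum number of linearly independent rows: 4.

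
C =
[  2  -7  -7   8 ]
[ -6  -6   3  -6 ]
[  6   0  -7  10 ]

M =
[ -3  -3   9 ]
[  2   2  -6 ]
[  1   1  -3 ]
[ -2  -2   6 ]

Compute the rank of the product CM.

1

First compute CM:
[[-43, -43, 129],
 [ 21,  21, -63],
 [-45, -45, 135]]
Now row reduce the product.
R2 ← R2 + (21/43)·R1: [0, 0, 0]
R3 ← R3 − (45/43)·R1: [0, 0, 0]
1 nonzero row, so rank(CM) = 1.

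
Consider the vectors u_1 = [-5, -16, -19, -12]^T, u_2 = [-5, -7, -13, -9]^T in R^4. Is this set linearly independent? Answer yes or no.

yes

Form the matrix with these vectors as rows and row reduce.
R2 ← R2 − R1: [0, 9, 6, 3]
2 nonzero rows, so the 2 vectors span a space of dimension 2.
Since 2 = 2, the vectors are linearly independent.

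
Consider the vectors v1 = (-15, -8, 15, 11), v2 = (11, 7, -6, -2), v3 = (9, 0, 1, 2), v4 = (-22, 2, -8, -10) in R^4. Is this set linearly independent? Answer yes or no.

Form the matrix with these vectors as rows and row reduce.
R2 ← R2 + (11/15)·R1: [0, 17/15, 5, 91/15]
R3 ← R3 + (3/5)·R1: [0, -24/5, 10, 43/5]
R4 ← R4 − (22/15)·R1: [0, 206/15, -30, -392/15]
R3 ← R3 + (72/17)·R2: [0, 0, 530/17, 583/17]
R4 ← R4 − (206/17)·R2: [0, 0, -1540/17, -1694/17]
R4 ← R4 + (154/53)·R3: [0, 0, 0, 0]
3 nonzero rows, so the 4 vectors span a space of dimension 3.
Since 3 < 4, the vectors are linearly dependent.

no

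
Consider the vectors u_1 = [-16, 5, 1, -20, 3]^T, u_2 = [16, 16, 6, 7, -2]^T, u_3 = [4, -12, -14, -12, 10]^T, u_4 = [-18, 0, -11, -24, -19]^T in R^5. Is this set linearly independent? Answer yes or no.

yes

Form the matrix with these vectors as rows and row reduce.
R2 ← R2 + R1: [0, 21, 7, -13, 1]
R3 ← R3 + (1/4)·R1: [0, -43/4, -55/4, -17, 43/4]
R4 ← R4 − (9/8)·R1: [0, -45/8, -97/8, -3/2, -179/8]
R3 ← R3 + (43/84)·R2: [0, 0, -61/6, -1987/84, 473/42]
R4 ← R4 + (15/56)·R2: [0, 0, -41/4, -279/56, -619/28]
R4 ← R4 − (123/122)·R3: [0, 0, 0, 8056/427, -14288/427]
4 nonzero rows, so the 4 vectors span a space of dimension 4.
Since 4 = 4, the vectors are linearly independent.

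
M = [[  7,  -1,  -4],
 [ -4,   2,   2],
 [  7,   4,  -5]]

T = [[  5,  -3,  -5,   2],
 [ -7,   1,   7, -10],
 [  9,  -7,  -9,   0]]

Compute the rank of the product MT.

First compute MT:
[[  6,   6,  -6,  24],
 [-16,   0,  16, -28],
 [-38,  18,  38, -26]]
Now row reduce the product.
R2 ← R2 + (8/3)·R1: [0, 16, 0, 36]
R3 ← R3 + (19/3)·R1: [0, 56, 0, 126]
R3 ← R3 − (7/2)·R2: [0, 0, 0, 0]
2 nonzero rows, so rank(MT) = 2.

2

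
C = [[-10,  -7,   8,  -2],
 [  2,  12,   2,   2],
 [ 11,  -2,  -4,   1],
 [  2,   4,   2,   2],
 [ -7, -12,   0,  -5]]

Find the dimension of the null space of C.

Row reduce to echelon form.
R2 ← R2 + (1/5)·R1: [0, 53/5, 18/5, 8/5]
R3 ← R3 + (11/10)·R1: [0, -97/10, 24/5, -6/5]
R4 ← R4 + (1/5)·R1: [0, 13/5, 18/5, 8/5]
R5 ← R5 − (7/10)·R1: [0, -71/10, -28/5, -18/5]
R3 ← R3 + (97/106)·R2: [0, 0, 429/53, 14/53]
R4 ← R4 − (13/53)·R2: [0, 0, 144/53, 64/53]
R5 ← R5 + (71/106)·R2: [0, 0, -169/53, -134/53]
R4 ← R4 − (48/143)·R3: [0, 0, 0, 160/143]
R5 ← R5 + (13/33)·R3: [0, 0, 0, -80/33]
R5 ← R5 + (13/6)·R4: [0, 0, 0, 0]
4 nonzero rows, so rank(C) = 4.
C has 4 columns; by rank–nullity, nullity = 4 − 4 = 0.

0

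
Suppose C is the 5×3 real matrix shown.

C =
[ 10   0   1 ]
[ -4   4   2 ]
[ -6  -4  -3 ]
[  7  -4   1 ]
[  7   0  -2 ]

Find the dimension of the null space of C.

Row reduce to echelon form.
R2 ← R2 + (2/5)·R1: [0, 4, 12/5]
R3 ← R3 + (3/5)·R1: [0, -4, -12/5]
R4 ← R4 − (7/10)·R1: [0, -4, 3/10]
R5 ← R5 − (7/10)·R1: [0, 0, -27/10]
R3 ← R3 + R2: [0, 0, 0]
R4 ← R4 + R2: [0, 0, 27/10]
Swap R3 ↔ R4
R5 ← R5 + R3: [0, 0, 0]
3 nonzero rows, so rank(C) = 3.
C has 3 columns; by rank–nullity, nullity = 3 − 3 = 0.

0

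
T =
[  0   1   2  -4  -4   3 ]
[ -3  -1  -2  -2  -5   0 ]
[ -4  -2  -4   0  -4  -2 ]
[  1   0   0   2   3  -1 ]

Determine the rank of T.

2

Row reduce to echelon form.
Swap R1 ↔ R2
R3 ← R3 − (4/3)·R1: [0, -2/3, -4/3, 8/3, 8/3, -2]
R4 ← R4 + (1/3)·R1: [0, -1/3, -2/3, 4/3, 4/3, -1]
R3 ← R3 + (2/3)·R2: [0, 0, 0, 0, 0, 0]
R4 ← R4 + (1/3)·R2: [0, 0, 0, 0, 0, 0]
Echelon form has 2 nonzero rows, so rank(T) = 2.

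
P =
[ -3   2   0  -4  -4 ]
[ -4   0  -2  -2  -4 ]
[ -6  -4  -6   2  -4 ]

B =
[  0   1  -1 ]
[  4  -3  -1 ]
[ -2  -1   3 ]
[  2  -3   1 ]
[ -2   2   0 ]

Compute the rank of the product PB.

2

First compute PB:
[[  8,  -5,  -3],
 [  8,  -4,  -4],
 [  8,  -2,  -6]]
Now row reduce the product.
R2 ← R2 − R1: [0, 1, -1]
R3 ← R3 − R1: [0, 3, -3]
R3 ← R3 − (3)·R2: [0, 0, 0]
2 nonzero rows, so rank(PB) = 2.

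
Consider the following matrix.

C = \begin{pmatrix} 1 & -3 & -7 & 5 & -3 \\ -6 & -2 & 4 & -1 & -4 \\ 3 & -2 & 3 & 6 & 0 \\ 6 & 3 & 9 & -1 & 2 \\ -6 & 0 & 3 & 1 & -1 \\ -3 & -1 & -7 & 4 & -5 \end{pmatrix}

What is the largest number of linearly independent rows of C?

5

Row reduce to echelon form.
R2 ← R2 + (6)·R1: [0, -20, -38, 29, -22]
R3 ← R3 − (3)·R1: [0, 7, 24, -9, 9]
R4 ← R4 − (6)·R1: [0, 21, 51, -31, 20]
R5 ← R5 + (6)·R1: [0, -18, -39, 31, -19]
R6 ← R6 + (3)·R1: [0, -10, -28, 19, -14]
R3 ← R3 + (7/20)·R2: [0, 0, 107/10, 23/20, 13/10]
R4 ← R4 + (21/20)·R2: [0, 0, 111/10, -11/20, -31/10]
R5 ← R5 − (9/10)·R2: [0, 0, -24/5, 49/10, 4/5]
R6 ← R6 − (1/2)·R2: [0, 0, -9, 9/2, -3]
R4 ← R4 − (111/107)·R3: [0, 0, 0, -373/214, -476/107]
R5 ← R5 + (48/107)·R3: [0, 0, 0, 1159/214, 148/107]
R6 ← R6 + (90/107)·R3: [0, 0, 0, 585/107, -204/107]
R5 ← R5 + (1159/373)·R4: [0, 0, 0, 0, -4640/373]
R6 ← R6 + (1170/373)·R4: [0, 0, 0, 0, -5916/373]
R6 ← R6 − (51/40)·R5: [0, 0, 0, 0, 0]
Echelon form has 5 nonzero rows, so rank(C) = 5.
The rank gives the maximum number of linearly independent rows: 5.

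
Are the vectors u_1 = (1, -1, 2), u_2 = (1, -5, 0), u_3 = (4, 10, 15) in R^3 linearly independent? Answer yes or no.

no

Form the matrix with these vectors as rows and row reduce.
R2 ← R2 − R1: [0, -4, -2]
R3 ← R3 − (4)·R1: [0, 14, 7]
R3 ← R3 + (7/2)·R2: [0, 0, 0]
2 nonzero rows, so the 3 vectors span a space of dimension 2.
Since 2 < 3, the vectors are linearly dependent.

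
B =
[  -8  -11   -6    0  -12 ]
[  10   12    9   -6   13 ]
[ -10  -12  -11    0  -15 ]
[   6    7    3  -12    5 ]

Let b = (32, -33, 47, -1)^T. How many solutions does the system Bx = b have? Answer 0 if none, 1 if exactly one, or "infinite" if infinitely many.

infinite

Row reduce the augmented matrix [B | b].
R2 ← R2 + (5/4)·R1: [0, -7/4, 3/2, -6, -2, 7]
R3 ← R3 − (5/4)·R1: [0, 7/4, -7/2, 0, 0, 7]
R4 ← R4 + (3/4)·R1: [0, -5/4, -3/2, -12, -4, 23]
R3 ← R3 + R2: [0, 0, -2, -6, -2, 14]
R4 ← R4 − (5/7)·R2: [0, 0, -18/7, -54/7, -18/7, 18]
R4 ← R4 − (9/7)·R3: [0, 0, 0, 0, 0, 0]
The echelon form has 3 nonzero rows, and every pivot lies in the first 5 columns, so rank(B) = rank([B|b]) = 3.
The system is consistent.
rank = 3 < 5 unknowns, so there are infinitely many solutions.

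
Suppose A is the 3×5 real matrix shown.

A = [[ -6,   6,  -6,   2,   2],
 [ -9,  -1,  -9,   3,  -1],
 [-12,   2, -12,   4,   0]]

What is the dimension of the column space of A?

2

Row reduce to echelon form.
R2 ← R2 − (3/2)·R1: [0, -10, 0, 0, -4]
R3 ← R3 − (2)·R1: [0, -10, 0, 0, -4]
R3 ← R3 − R2: [0, 0, 0, 0, 0]
Echelon form has 2 nonzero rows, so rank(A) = 2.
The column space has dimension equal to the rank: 2.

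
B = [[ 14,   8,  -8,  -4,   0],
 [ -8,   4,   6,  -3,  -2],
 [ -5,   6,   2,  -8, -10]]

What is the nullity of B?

2

Row reduce to echelon form.
R2 ← R2 + (4/7)·R1: [0, 60/7, 10/7, -37/7, -2]
R3 ← R3 + (5/14)·R1: [0, 62/7, -6/7, -66/7, -10]
R3 ← R3 − (31/30)·R2: [0, 0, -7/3, -119/30, -119/15]
3 nonzero rows, so rank(B) = 3.
B has 5 columns; by rank–nullity, nullity = 5 − 3 = 2.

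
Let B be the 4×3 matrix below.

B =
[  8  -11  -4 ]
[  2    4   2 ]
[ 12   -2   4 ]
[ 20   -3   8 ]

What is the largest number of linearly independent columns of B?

3

Row reduce to echelon form.
R2 ← R2 − (1/4)·R1: [0, 27/4, 3]
R3 ← R3 − (3/2)·R1: [0, 29/2, 10]
R4 ← R4 − (5/2)·R1: [0, 49/2, 18]
R3 ← R3 − (58/27)·R2: [0, 0, 32/9]
R4 ← R4 − (98/27)·R2: [0, 0, 64/9]
R4 ← R4 − (2)·R3: [0, 0, 0]
Echelon form has 3 nonzero rows, so rank(B) = 3.
The rank gives the maximum number of linearly independent columns: 3.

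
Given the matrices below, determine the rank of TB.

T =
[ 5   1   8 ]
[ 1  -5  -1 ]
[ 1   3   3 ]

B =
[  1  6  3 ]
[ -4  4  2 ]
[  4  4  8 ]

First compute TB:
[[ 33,  66,  81],
 [ 17, -18, -15],
 [  1,  30,  33]]
Now row reduce the product.
R2 ← R2 − (17/33)·R1: [0, -52, -624/11]
R3 ← R3 − (1/33)·R1: [0, 28, 336/11]
R3 ← R3 + (7/13)·R2: [0, 0, 0]
2 nonzero rows, so rank(TB) = 2.

2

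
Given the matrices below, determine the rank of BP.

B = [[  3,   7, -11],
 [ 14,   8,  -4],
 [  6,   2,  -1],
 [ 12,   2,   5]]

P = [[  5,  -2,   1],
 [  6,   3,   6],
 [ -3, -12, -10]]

First compute BP:
[[ 90, 147, 155],
 [130,  44, 102],
 [ 45,   6,  28],
 [ 57, -78, -26]]
Now row reduce the product.
R2 ← R2 − (13/9)·R1: [0, -505/3, -1097/9]
R3 ← R3 − (1/2)·R1: [0, -135/2, -99/2]
R4 ← R4 − (19/30)·R1: [0, -1711/10, -745/6]
R3 ← R3 − (81/202)·R2: [0, 0, -63/101]
R4 ← R4 − (5133/5050)·R2: [0, 0, -693/2525]
R4 ← R4 − (11/25)·R3: [0, 0, 0]
3 nonzero rows, so rank(BP) = 3.

3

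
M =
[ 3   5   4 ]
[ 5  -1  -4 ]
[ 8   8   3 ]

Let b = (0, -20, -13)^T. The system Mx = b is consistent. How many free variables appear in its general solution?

Row reduce the augmented matrix [M | b].
R2 ← R2 − (5/3)·R1: [0, -28/3, -32/3, -20]
R3 ← R3 − (8/3)·R1: [0, -16/3, -23/3, -13]
R3 ← R3 − (4/7)·R2: [0, 0, -11/7, -11/7]
The echelon form has 3 nonzero rows, and every pivot lies in the first 3 columns, so rank(M) = rank([M|b]) = 3.
The system is consistent.
Free variables = (unknowns) − (rank) = 3 − 3 = 0.

0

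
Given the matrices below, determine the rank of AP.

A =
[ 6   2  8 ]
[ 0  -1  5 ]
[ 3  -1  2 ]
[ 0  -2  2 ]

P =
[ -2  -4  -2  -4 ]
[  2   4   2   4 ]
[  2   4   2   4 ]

1

First compute AP:
[[  8,  16,   8,  16],
 [  8,  16,   8,  16],
 [ -4,  -8,  -4,  -8],
 [  0,   0,   0,   0]]
Now row reduce the product.
R2 ← R2 − R1: [0, 0, 0, 0]
R3 ← R3 + (1/2)·R1: [0, 0, 0, 0]
1 nonzero row, so rank(AP) = 1.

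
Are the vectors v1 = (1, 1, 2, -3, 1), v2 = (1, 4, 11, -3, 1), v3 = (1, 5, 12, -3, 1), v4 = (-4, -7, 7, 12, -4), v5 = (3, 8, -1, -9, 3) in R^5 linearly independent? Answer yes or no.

Form the matrix with these vectors as rows and row reduce.
R2 ← R2 − R1: [0, 3, 9, 0, 0]
R3 ← R3 − R1: [0, 4, 10, 0, 0]
R4 ← R4 + (4)·R1: [0, -3, 15, 0, 0]
R5 ← R5 − (3)·R1: [0, 5, -7, 0, 0]
R3 ← R3 − (4/3)·R2: [0, 0, -2, 0, 0]
R4 ← R4 + R2: [0, 0, 24, 0, 0]
R5 ← R5 − (5/3)·R2: [0, 0, -22, 0, 0]
R4 ← R4 + (12)·R3: [0, 0, 0, 0, 0]
R5 ← R5 − (11)·R3: [0, 0, 0, 0, 0]
3 nonzero rows, so the 5 vectors span a space of dimension 3.
Since 3 < 5, the vectors are linearly dependent.

no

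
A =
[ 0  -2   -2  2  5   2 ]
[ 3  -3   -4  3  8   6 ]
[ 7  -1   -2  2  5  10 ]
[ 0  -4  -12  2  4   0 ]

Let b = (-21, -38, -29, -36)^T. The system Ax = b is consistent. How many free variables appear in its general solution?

Row reduce the augmented matrix [A | b].
Swap R1 ↔ R2
R3 ← R3 − (7/3)·R1: [0, 6, 22/3, -5, -41/3, -4, 179/3]
R3 ← R3 + (3)·R2: [0, 0, 4/3, 1, 4/3, 2, -10/3]
R4 ← R4 − (2)·R2: [0, 0, -8, -2, -6, -4, 6]
R4 ← R4 + (6)·R3: [0, 0, 0, 4, 2, 8, -14]
The echelon form has 4 nonzero rows, and every pivot lies in the first 6 columns, so rank(A) = rank([A|b]) = 4.
The system is consistent.
Free variables = (unknowns) − (rank) = 6 − 4 = 2.

2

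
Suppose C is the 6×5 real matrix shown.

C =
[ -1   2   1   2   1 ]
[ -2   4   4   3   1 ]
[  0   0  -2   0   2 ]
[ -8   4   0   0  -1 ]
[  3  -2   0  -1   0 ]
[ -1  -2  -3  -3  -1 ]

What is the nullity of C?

1

Row reduce to echelon form.
R2 ← R2 − (2)·R1: [0, 0, 2, -1, -1]
R4 ← R4 − (8)·R1: [0, -12, -8, -16, -9]
R5 ← R5 + (3)·R1: [0, 4, 3, 5, 3]
R6 ← R6 − R1: [0, -4, -4, -5, -2]
Swap R2 ↔ R4
R5 ← R5 + (1/3)·R2: [0, 0, 1/3, -1/3, 0]
R6 ← R6 − (1/3)·R2: [0, 0, -4/3, 1/3, 1]
R4 ← R4 + R3: [0, 0, 0, -1, 1]
R5 ← R5 + (1/6)·R3: [0, 0, 0, -1/3, 1/3]
R6 ← R6 − (2/3)·R3: [0, 0, 0, 1/3, -1/3]
R5 ← R5 − (1/3)·R4: [0, 0, 0, 0, 0]
R6 ← R6 + (1/3)·R4: [0, 0, 0, 0, 0]
4 nonzero rows, so rank(C) = 4.
C has 5 columns; by rank–nullity, nullity = 5 − 4 = 1.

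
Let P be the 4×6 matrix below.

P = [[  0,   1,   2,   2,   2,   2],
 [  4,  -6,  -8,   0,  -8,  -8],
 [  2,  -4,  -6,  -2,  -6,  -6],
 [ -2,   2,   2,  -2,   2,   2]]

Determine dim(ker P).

Row reduce to echelon form.
Swap R1 ↔ R2
R3 ← R3 − (1/2)·R1: [0, -1, -2, -2, -2, -2]
R4 ← R4 + (1/2)·R1: [0, -1, -2, -2, -2, -2]
R3 ← R3 + R2: [0, 0, 0, 0, 0, 0]
R4 ← R4 + R2: [0, 0, 0, 0, 0, 0]
2 nonzero rows, so rank(P) = 2.
P has 6 columns; by rank–nullity, nullity = 6 − 2 = 4.

4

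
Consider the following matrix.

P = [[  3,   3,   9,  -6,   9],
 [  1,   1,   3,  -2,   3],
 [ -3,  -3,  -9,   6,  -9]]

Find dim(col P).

Row reduce to echelon form.
R2 ← R2 − (1/3)·R1: [0, 0, 0, 0, 0]
R3 ← R3 + R1: [0, 0, 0, 0, 0]
Echelon form has 1 nonzero row, so rank(P) = 1.
The column space has dimension equal to the rank: 1.

1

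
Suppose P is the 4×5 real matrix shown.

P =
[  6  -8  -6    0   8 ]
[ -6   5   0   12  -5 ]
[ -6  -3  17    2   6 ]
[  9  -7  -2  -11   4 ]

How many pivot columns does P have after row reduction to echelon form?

4

Row reduce to echelon form.
R2 ← R2 + R1: [0, -3, -6, 12, 3]
R3 ← R3 + R1: [0, -11, 11, 2, 14]
R4 ← R4 − (3/2)·R1: [0, 5, 7, -11, -8]
R3 ← R3 − (11/3)·R2: [0, 0, 33, -42, 3]
R4 ← R4 + (5/3)·R2: [0, 0, -3, 9, -3]
R4 ← R4 + (1/11)·R3: [0, 0, 0, 57/11, -30/11]
Echelon form has 4 nonzero rows, so rank(P) = 4.
Each nonzero row contributes one pivot column: 4 pivot columns.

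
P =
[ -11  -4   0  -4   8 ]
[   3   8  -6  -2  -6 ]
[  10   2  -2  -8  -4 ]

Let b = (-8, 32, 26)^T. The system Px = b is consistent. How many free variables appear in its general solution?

2

Row reduce the augmented matrix [P | b].
R2 ← R2 + (3/11)·R1: [0, 76/11, -6, -34/11, -42/11, 328/11]
R3 ← R3 + (10/11)·R1: [0, -18/11, -2, -128/11, 36/11, 206/11]
R3 ← R3 + (9/38)·R2: [0, 0, -65/19, -235/19, 45/19, 490/19]
The echelon form has 3 nonzero rows, and every pivot lies in the first 5 columns, so rank(P) = rank([P|b]) = 3.
The system is consistent.
Free variables = (unknowns) − (rank) = 5 − 3 = 2.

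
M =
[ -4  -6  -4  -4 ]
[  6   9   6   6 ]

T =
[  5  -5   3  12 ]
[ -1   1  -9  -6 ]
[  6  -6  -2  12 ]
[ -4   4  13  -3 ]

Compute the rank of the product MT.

First compute MT:
[[-22,  22,  -2, -48],
 [ 33, -33,   3,  72]]
Now row reduce the product.
R2 ← R2 + (3/2)·R1: [0, 0, 0, 0]
1 nonzero row, so rank(MT) = 1.

1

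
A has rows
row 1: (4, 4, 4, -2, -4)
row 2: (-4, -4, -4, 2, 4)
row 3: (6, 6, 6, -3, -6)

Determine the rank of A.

Row reduce to echelon form.
R2 ← R2 + R1: [0, 0, 0, 0, 0]
R3 ← R3 − (3/2)·R1: [0, 0, 0, 0, 0]
Echelon form has 1 nonzero row, so rank(A) = 1.

1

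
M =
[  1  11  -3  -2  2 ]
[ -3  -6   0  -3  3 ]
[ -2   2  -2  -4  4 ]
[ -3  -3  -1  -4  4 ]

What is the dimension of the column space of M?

2

Row reduce to echelon form.
R2 ← R2 + (3)·R1: [0, 27, -9, -9, 9]
R3 ← R3 + (2)·R1: [0, 24, -8, -8, 8]
R4 ← R4 + (3)·R1: [0, 30, -10, -10, 10]
R3 ← R3 − (8/9)·R2: [0, 0, 0, 0, 0]
R4 ← R4 − (10/9)·R2: [0, 0, 0, 0, 0]
Echelon form has 2 nonzero rows, so rank(M) = 2.
The column space has dimension equal to the rank: 2.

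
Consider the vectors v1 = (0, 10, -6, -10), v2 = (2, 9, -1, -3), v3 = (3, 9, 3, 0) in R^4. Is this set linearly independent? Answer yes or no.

yes

Form the matrix with these vectors as rows and row reduce.
Swap R1 ↔ R2
R3 ← R3 − (3/2)·R1: [0, -9/2, 9/2, 9/2]
R3 ← R3 + (9/20)·R2: [0, 0, 9/5, 0]
3 nonzero rows, so the 3 vectors span a space of dimension 3.
Since 3 = 3, the vectors are linearly independent.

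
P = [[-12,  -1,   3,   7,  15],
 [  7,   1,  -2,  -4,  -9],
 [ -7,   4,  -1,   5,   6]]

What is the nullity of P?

Row reduce to echelon form.
R2 ← R2 + (7/12)·R1: [0, 5/12, -1/4, 1/12, -1/4]
R3 ← R3 − (7/12)·R1: [0, 55/12, -11/4, 11/12, -11/4]
R3 ← R3 − (11)·R2: [0, 0, 0, 0, 0]
2 nonzero rows, so rank(P) = 2.
P has 5 columns; by rank–nullity, nullity = 5 − 2 = 3.

3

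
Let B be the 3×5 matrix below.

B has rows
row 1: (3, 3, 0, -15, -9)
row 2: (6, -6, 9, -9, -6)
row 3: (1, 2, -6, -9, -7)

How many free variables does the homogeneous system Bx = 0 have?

Row reduce to echelon form.
R2 ← R2 − (2)·R1: [0, -12, 9, 21, 12]
R3 ← R3 − (1/3)·R1: [0, 1, -6, -4, -4]
R3 ← R3 + (1/12)·R2: [0, 0, -21/4, -9/4, -3]
3 nonzero rows, so rank(B) = 3.
B has 5 columns; by rank–nullity, nullity = 5 − 3 = 2.

2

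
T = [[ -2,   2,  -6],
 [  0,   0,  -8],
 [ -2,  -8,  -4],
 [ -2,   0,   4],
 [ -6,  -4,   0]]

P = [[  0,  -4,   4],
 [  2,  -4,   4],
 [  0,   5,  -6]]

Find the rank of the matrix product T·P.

First compute TP:
[[  4, -30,  36],
 [  0, -40,  48],
 [-16,  20, -16],
 [  0,  28, -32],
 [ -8,  40, -40]]
Now row reduce the product.
R3 ← R3 + (4)·R1: [0, -100, 128]
R5 ← R5 + (2)·R1: [0, -20, 32]
R3 ← R3 − (5/2)·R2: [0, 0, 8]
R4 ← R4 + (7/10)·R2: [0, 0, 8/5]
R5 ← R5 − (1/2)·R2: [0, 0, 8]
R4 ← R4 − (1/5)·R3: [0, 0, 0]
R5 ← R5 − R3: [0, 0, 0]
3 nonzero rows, so rank(TP) = 3.

3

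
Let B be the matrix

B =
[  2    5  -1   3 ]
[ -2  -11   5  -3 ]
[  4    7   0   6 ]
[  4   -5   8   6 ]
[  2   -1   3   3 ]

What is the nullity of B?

Row reduce to echelon form.
R2 ← R2 + R1: [0, -6, 4, 0]
R3 ← R3 − (2)·R1: [0, -3, 2, 0]
R4 ← R4 − (2)·R1: [0, -15, 10, 0]
R5 ← R5 − R1: [0, -6, 4, 0]
R3 ← R3 − (1/2)·R2: [0, 0, 0, 0]
R4 ← R4 − (5/2)·R2: [0, 0, 0, 0]
R5 ← R5 − R2: [0, 0, 0, 0]
2 nonzero rows, so rank(B) = 2.
B has 4 columns; by rank–nullity, nullity = 4 − 2 = 2.

2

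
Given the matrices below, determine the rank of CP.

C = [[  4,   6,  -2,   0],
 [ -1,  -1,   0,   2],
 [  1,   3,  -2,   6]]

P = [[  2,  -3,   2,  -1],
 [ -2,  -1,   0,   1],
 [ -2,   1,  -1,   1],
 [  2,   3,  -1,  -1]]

First compute CP:
[[  0, -20,  10,   0],
 [  4,  10,  -4,  -2],
 [ 12,  10,  -2,  -6]]
Now row reduce the product.
Swap R1 ↔ R2
R3 ← R3 − (3)·R1: [0, -20, 10, 0]
R3 ← R3 − R2: [0, 0, 0, 0]
2 nonzero rows, so rank(CP) = 2.

2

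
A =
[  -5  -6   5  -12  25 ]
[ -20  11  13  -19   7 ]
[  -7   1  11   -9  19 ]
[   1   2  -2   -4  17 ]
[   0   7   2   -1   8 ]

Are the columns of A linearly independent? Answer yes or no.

yes

Row reduce A to echelon form.
R2 ← R2 − (4)·R1: [0, 35, -7, 29, -93]
R3 ← R3 − (7/5)·R1: [0, 47/5, 4, 39/5, -16]
R4 ← R4 + (1/5)·R1: [0, 4/5, -1, -32/5, 22]
R3 ← R3 − (47/175)·R2: [0, 0, 147/25, 2/175, 1571/175]
R4 ← R4 − (4/175)·R2: [0, 0, -21/25, -1236/175, 4222/175]
R5 ← R5 − (1/5)·R2: [0, 0, 17/5, -34/5, 133/5]
R4 ← R4 + (1/7)·R3: [0, 0, 0, -346/49, 1245/49]
R5 ← R5 − (85/147)·R3: [0, 0, 0, -7004/1029, 22030/1029]
R5 ← R5 − (3502/3633)·R4: [0, 0, 0, 0, -1600/519]
5 pivots among 5 columns.
Every column is a pivot column, so the columns are linearly independent.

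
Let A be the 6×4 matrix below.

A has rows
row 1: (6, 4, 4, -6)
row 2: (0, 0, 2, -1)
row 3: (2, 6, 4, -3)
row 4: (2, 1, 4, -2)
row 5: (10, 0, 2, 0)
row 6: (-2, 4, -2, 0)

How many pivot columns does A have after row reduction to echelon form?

4

Row reduce to echelon form.
R3 ← R3 − (1/3)·R1: [0, 14/3, 8/3, -1]
R4 ← R4 − (1/3)·R1: [0, -1/3, 8/3, 0]
R5 ← R5 − (5/3)·R1: [0, -20/3, -14/3, 10]
R6 ← R6 + (1/3)·R1: [0, 16/3, -2/3, -2]
Swap R2 ↔ R3
R4 ← R4 + (1/14)·R2: [0, 0, 20/7, -1/14]
R5 ← R5 + (10/7)·R2: [0, 0, -6/7, 60/7]
R6 ← R6 − (8/7)·R2: [0, 0, -26/7, -6/7]
R4 ← R4 − (10/7)·R3: [0, 0, 0, 19/14]
R5 ← R5 + (3/7)·R3: [0, 0, 0, 57/7]
R6 ← R6 + (13/7)·R3: [0, 0, 0, -19/7]
R5 ← R5 − (6)·R4: [0, 0, 0, 0]
R6 ← R6 + (2)·R4: [0, 0, 0, 0]
Echelon form has 4 nonzero rows, so rank(A) = 4.
Each nonzero row contributes one pivot column: 4 pivot columns.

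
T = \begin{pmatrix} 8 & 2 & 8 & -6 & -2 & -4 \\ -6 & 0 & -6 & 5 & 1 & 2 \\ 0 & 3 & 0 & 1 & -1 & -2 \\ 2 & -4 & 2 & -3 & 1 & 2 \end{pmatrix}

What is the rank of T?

2

Row reduce to echelon form.
R2 ← R2 + (3/4)·R1: [0, 3/2, 0, 1/2, -1/2, -1]
R4 ← R4 − (1/4)·R1: [0, -9/2, 0, -3/2, 3/2, 3]
R3 ← R3 − (2)·R2: [0, 0, 0, 0, 0, 0]
R4 ← R4 + (3)·R2: [0, 0, 0, 0, 0, 0]
Echelon form has 2 nonzero rows, so rank(T) = 2.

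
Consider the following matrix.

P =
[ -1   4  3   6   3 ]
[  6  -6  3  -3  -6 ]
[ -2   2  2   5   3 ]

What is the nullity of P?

Row reduce to echelon form.
R2 ← R2 + (6)·R1: [0, 18, 21, 33, 12]
R3 ← R3 − (2)·R1: [0, -6, -4, -7, -3]
R3 ← R3 + (1/3)·R2: [0, 0, 3, 4, 1]
3 nonzero rows, so rank(P) = 3.
P has 5 columns; by rank–nullity, nullity = 5 − 3 = 2.

2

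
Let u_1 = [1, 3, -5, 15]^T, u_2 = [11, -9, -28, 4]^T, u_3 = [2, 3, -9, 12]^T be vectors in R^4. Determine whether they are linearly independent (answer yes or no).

yes

Form the matrix with these vectors as rows and row reduce.
R2 ← R2 − (11)·R1: [0, -42, 27, -161]
R3 ← R3 − (2)·R1: [0, -3, 1, -18]
R3 ← R3 − (1/14)·R2: [0, 0, -13/14, -13/2]
3 nonzero rows, so the 3 vectors span a space of dimension 3.
Since 3 = 3, the vectors are linearly independent.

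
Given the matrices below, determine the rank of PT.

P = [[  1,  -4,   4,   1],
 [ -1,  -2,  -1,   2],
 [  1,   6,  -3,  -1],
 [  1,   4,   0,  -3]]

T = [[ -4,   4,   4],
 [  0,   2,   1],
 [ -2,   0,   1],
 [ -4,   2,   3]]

First compute PT:
[[-16,  -2,   7],
 [ -2,  -4,  -1],
 [  6,  14,   4],
 [  8,   6,  -1]]
Now row reduce the product.
R2 ← R2 − (1/8)·R1: [0, -15/4, -15/8]
R3 ← R3 + (3/8)·R1: [0, 53/4, 53/8]
R4 ← R4 + (1/2)·R1: [0, 5, 5/2]
R3 ← R3 + (53/15)·R2: [0, 0, 0]
R4 ← R4 + (4/3)·R2: [0, 0, 0]
2 nonzero rows, so rank(PT) = 2.

2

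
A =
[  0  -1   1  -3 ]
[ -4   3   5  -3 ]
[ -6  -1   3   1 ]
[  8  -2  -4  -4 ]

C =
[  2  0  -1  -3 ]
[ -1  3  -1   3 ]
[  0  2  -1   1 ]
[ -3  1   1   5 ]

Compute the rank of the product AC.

First compute AC:
[[ 10,  -4,  -3, -17],
 [ -2,  16,  -7,  11],
 [-14,   4,   5,  23],
 [ 30, -18,  -6, -54]]
Now row reduce the product.
R2 ← R2 + (1/5)·R1: [0, 76/5, -38/5, 38/5]
R3 ← R3 + (7/5)·R1: [0, -8/5, 4/5, -4/5]
R4 ← R4 − (3)·R1: [0, -6, 3, -3]
R3 ← R3 + (2/19)·R2: [0, 0, 0, 0]
R4 ← R4 + (15/38)·R2: [0, 0, 0, 0]
2 nonzero rows, so rank(AC) = 2.

2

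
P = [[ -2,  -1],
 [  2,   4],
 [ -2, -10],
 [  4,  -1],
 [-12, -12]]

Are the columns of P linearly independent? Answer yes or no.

Row reduce P to echelon form.
R2 ← R2 + R1: [0, 3]
R3 ← R3 − R1: [0, -9]
R4 ← R4 + (2)·R1: [0, -3]
R5 ← R5 − (6)·R1: [0, -6]
R3 ← R3 + (3)·R2: [0, 0]
R4 ← R4 + R2: [0, 0]
R5 ← R5 + (2)·R2: [0, 0]
2 pivots among 2 columns.
Every column is a pivot column, so the columns are linearly independent.

yes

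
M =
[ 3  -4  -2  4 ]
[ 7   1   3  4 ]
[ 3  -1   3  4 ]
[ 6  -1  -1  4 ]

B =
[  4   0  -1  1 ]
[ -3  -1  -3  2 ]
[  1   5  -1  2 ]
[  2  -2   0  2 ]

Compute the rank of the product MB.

First compute MB:
[[ 30, -14,  11,  -1],
 [ 36,   6, -13,  23],
 [ 26,   8,  -3,  15],
 [ 34, -12,  -2,  10]]
Now row reduce the product.
R2 ← R2 − (6/5)·R1: [0, 114/5, -131/5, 121/5]
R3 ← R3 − (13/15)·R1: [0, 302/15, -188/15, 238/15]
R4 ← R4 − (17/15)·R1: [0, 58/15, -217/15, 167/15]
R3 ← R3 − (151/171)·R2: [0, 0, 1813/171, -941/171]
R4 ← R4 − (29/171)·R2: [0, 0, -1714/171, 1202/171]
R4 ← R4 + (1714/1813)·R3: [0, 0, 0, 3312/1813]
4 nonzero rows, so rank(MB) = 4.

4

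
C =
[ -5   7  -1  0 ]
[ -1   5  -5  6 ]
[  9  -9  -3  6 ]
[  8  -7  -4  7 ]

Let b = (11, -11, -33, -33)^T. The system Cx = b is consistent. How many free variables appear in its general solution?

2

Row reduce the augmented matrix [C | b].
R2 ← R2 − (1/5)·R1: [0, 18/5, -24/5, 6, -66/5]
R3 ← R3 + (9/5)·R1: [0, 18/5, -24/5, 6, -66/5]
R4 ← R4 + (8/5)·R1: [0, 21/5, -28/5, 7, -77/5]
R3 ← R3 − R2: [0, 0, 0, 0, 0]
R4 ← R4 − (7/6)·R2: [0, 0, 0, 0, 0]
The echelon form has 2 nonzero rows, and every pivot lies in the first 4 columns, so rank(C) = rank([C|b]) = 2.
The system is consistent.
Free variables = (unknowns) − (rank) = 4 − 2 = 2.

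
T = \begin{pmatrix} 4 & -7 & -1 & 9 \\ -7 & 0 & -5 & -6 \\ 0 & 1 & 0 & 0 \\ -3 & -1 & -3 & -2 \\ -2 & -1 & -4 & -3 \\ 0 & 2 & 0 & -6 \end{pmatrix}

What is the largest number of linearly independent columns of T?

Row reduce to echelon form.
R2 ← R2 + (7/4)·R1: [0, -49/4, -27/4, 39/4]
R4 ← R4 + (3/4)·R1: [0, -25/4, -15/4, 19/4]
R5 ← R5 + (1/2)·R1: [0, -9/2, -9/2, 3/2]
R3 ← R3 + (4/49)·R2: [0, 0, -27/49, 39/49]
R4 ← R4 − (25/49)·R2: [0, 0, -15/49, -11/49]
R5 ← R5 − (18/49)·R2: [0, 0, -99/49, -102/49]
R6 ← R6 + (8/49)·R2: [0, 0, -54/49, -216/49]
R4 ← R4 − (5/9)·R3: [0, 0, 0, -2/3]
R5 ← R5 − (11/3)·R3: [0, 0, 0, -5]
R6 ← R6 − (2)·R3: [0, 0, 0, -6]
R5 ← R5 − (15/2)·R4: [0, 0, 0, 0]
R6 ← R6 − (9)·R4: [0, 0, 0, 0]
Echelon form has 4 nonzero rows, so rank(T) = 4.
The rank gives the maximum number of linearly independent columns: 4.

4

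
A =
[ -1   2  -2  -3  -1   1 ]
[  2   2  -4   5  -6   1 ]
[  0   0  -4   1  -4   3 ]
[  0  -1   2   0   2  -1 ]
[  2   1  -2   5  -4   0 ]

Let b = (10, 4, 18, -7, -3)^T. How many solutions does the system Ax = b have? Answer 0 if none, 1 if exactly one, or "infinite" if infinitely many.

infinite

Row reduce the augmented matrix [A | b].
R2 ← R2 + (2)·R1: [0, 6, -8, -1, -8, 3, 24]
R5 ← R5 + (2)·R1: [0, 5, -6, -1, -6, 2, 17]
R4 ← R4 + (1/6)·R2: [0, 0, 2/3, -1/6, 2/3, -1/2, -3]
R5 ← R5 − (5/6)·R2: [0, 0, 2/3, -1/6, 2/3, -1/2, -3]
R4 ← R4 + (1/6)·R3: [0, 0, 0, 0, 0, 0, 0]
R5 ← R5 + (1/6)·R3: [0, 0, 0, 0, 0, 0, 0]
The echelon form has 3 nonzero rows, and every pivot lies in the first 6 columns, so rank(A) = rank([A|b]) = 3.
The system is consistent.
rank = 3 < 6 unknowns, so there are infinitely many solutions.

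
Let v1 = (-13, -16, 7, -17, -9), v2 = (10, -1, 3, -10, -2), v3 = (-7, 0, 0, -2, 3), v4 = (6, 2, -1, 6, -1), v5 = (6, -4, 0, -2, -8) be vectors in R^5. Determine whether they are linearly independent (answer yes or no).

Form the matrix with these vectors as rows and row reduce.
R2 ← R2 + (10/13)·R1: [0, -173/13, 109/13, -300/13, -116/13]
R3 ← R3 − (7/13)·R1: [0, 112/13, -49/13, 93/13, 102/13]
R4 ← R4 + (6/13)·R1: [0, -70/13, 29/13, -24/13, -67/13]
R5 ← R5 + (6/13)·R1: [0, -148/13, 42/13, -128/13, -158/13]
R3 ← R3 + (112/173)·R2: [0, 0, 287/173, -1347/173, 358/173]
R4 ← R4 − (70/173)·R2: [0, 0, -201/173, 1296/173, -267/173]
R5 ← R5 − (148/173)·R2: [0, 0, -682/173, 1712/173, -782/173]
R4 ← R4 + (201/287)·R3: [0, 0, 0, 585/287, -27/287]
R5 ← R5 + (682/287)·R3: [0, 0, 0, -2470/287, 114/287]
R5 ← R5 + (38/9)·R4: [0, 0, 0, 0, 0]
4 nonzero rows, so the 5 vectors span a space of dimension 4.
Since 4 < 5, the vectors are linearly dependent.

no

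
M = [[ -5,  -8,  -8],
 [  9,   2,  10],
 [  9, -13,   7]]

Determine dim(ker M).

Row reduce to echelon form.
R2 ← R2 + (9/5)·R1: [0, -62/5, -22/5]
R3 ← R3 + (9/5)·R1: [0, -137/5, -37/5]
R3 ← R3 − (137/62)·R2: [0, 0, 72/31]
3 nonzero rows, so rank(M) = 3.
M has 3 columns; by rank–nullity, nullity = 3 − 3 = 0.

0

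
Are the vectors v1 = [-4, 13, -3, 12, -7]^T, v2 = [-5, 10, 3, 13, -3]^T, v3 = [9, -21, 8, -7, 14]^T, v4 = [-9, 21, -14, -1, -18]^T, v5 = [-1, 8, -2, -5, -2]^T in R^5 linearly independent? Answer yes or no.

yes

Form the matrix with these vectors as rows and row reduce.
R2 ← R2 − (5/4)·R1: [0, -25/4, 27/4, -2, 23/4]
R3 ← R3 + (9/4)·R1: [0, 33/4, 5/4, 20, -7/4]
R4 ← R4 − (9/4)·R1: [0, -33/4, -29/4, -28, -9/4]
R5 ← R5 − (1/4)·R1: [0, 19/4, -5/4, -8, -1/4]
R3 ← R3 + (33/25)·R2: [0, 0, 254/25, 434/25, 146/25]
R4 ← R4 − (33/25)·R2: [0, 0, -404/25, -634/25, -246/25]
R5 ← R5 + (19/25)·R2: [0, 0, 97/25, -238/25, 103/25]
R4 ← R4 + (202/127)·R3: [0, 0, 0, 286/127, -70/127]
R5 ← R5 − (97/254)·R3: [0, 0, 0, -2051/127, 240/127]
R5 ← R5 + (2051/286)·R4: [0, 0, 0, 0, -295/143]
5 nonzero rows, so the 5 vectors span a space of dimension 5.
Since 5 = 5, the vectors are linearly independent.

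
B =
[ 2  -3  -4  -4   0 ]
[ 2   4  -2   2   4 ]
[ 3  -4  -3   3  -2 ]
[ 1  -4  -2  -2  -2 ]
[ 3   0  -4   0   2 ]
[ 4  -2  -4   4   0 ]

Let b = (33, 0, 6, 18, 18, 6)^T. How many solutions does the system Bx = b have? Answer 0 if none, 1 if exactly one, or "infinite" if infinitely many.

infinite

Row reduce the augmented matrix [B | b].
R2 ← R2 − R1: [0, 7, 2, 6, 4, -33]
R3 ← R3 − (3/2)·R1: [0, 1/2, 3, 9, -2, -87/2]
R4 ← R4 − (1/2)·R1: [0, -5/2, 0, 0, -2, 3/2]
R5 ← R5 − (3/2)·R1: [0, 9/2, 2, 6, 2, -63/2]
R6 ← R6 − (2)·R1: [0, 4, 4, 12, 0, -60]
R3 ← R3 − (1/14)·R2: [0, 0, 20/7, 60/7, -16/7, -288/7]
R4 ← R4 + (5/14)·R2: [0, 0, 5/7, 15/7, -4/7, -72/7]
R5 ← R5 − (9/14)·R2: [0, 0, 5/7, 15/7, -4/7, -72/7]
R6 ← R6 − (4/7)·R2: [0, 0, 20/7, 60/7, -16/7, -288/7]
R4 ← R4 − (1/4)·R3: [0, 0, 0, 0, 0, 0]
R5 ← R5 − (1/4)·R3: [0, 0, 0, 0, 0, 0]
R6 ← R6 − R3: [0, 0, 0, 0, 0, 0]
The echelon form has 3 nonzero rows, and every pivot lies in the first 5 columns, so rank(B) = rank([B|b]) = 3.
The system is consistent.
rank = 3 < 5 unknowns, so there are infinitely many solutions.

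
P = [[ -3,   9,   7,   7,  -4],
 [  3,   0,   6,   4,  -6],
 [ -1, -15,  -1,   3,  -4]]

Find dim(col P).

Row reduce to echelon form.
R2 ← R2 + R1: [0, 9, 13, 11, -10]
R3 ← R3 − (1/3)·R1: [0, -18, -10/3, 2/3, -8/3]
R3 ← R3 + (2)·R2: [0, 0, 68/3, 68/3, -68/3]
Echelon form has 3 nonzero rows, so rank(P) = 3.
The column space has dimension equal to the rank: 3.

3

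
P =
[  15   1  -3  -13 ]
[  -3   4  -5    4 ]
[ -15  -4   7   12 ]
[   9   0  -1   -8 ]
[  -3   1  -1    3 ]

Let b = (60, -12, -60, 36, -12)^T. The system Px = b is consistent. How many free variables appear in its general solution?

2

Row reduce the augmented matrix [P | b].
R2 ← R2 + (1/5)·R1: [0, 21/5, -28/5, 7/5, 0]
R3 ← R3 + R1: [0, -3, 4, -1, 0]
R4 ← R4 − (3/5)·R1: [0, -3/5, 4/5, -1/5, 0]
R5 ← R5 + (1/5)·R1: [0, 6/5, -8/5, 2/5, 0]
R3 ← R3 + (5/7)·R2: [0, 0, 0, 0, 0]
R4 ← R4 + (1/7)·R2: [0, 0, 0, 0, 0]
R5 ← R5 − (2/7)·R2: [0, 0, 0, 0, 0]
The echelon form has 2 nonzero rows, and every pivot lies in the first 4 columns, so rank(P) = rank([P|b]) = 2.
The system is consistent.
Free variables = (unknowns) − (rank) = 4 − 2 = 2.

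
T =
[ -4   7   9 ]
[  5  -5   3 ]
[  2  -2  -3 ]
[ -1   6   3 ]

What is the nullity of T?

Row reduce to echelon form.
R2 ← R2 + (5/4)·R1: [0, 15/4, 57/4]
R3 ← R3 + (1/2)·R1: [0, 3/2, 3/2]
R4 ← R4 − (1/4)·R1: [0, 17/4, 3/4]
R3 ← R3 − (2/5)·R2: [0, 0, -21/5]
R4 ← R4 − (17/15)·R2: [0, 0, -77/5]
R4 ← R4 − (11/3)·R3: [0, 0, 0]
3 nonzero rows, so rank(T) = 3.
T has 3 columns; by rank–nullity, nullity = 3 − 3 = 0.

0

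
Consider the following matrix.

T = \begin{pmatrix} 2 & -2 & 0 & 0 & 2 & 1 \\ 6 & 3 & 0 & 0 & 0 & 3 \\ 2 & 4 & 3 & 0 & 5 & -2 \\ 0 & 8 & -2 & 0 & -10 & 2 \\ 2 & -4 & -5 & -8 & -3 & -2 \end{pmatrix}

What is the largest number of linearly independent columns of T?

Row reduce to echelon form.
R2 ← R2 − (3)·R1: [0, 9, 0, 0, -6, 0]
R3 ← R3 − R1: [0, 6, 3, 0, 3, -3]
R5 ← R5 − R1: [0, -2, -5, -8, -5, -3]
R3 ← R3 − (2/3)·R2: [0, 0, 3, 0, 7, -3]
R4 ← R4 − (8/9)·R2: [0, 0, -2, 0, -14/3, 2]
R5 ← R5 + (2/9)·R2: [0, 0, -5, -8, -19/3, -3]
R4 ← R4 + (2/3)·R3: [0, 0, 0, 0, 0, 0]
R5 ← R5 + (5/3)·R3: [0, 0, 0, -8, 16/3, -8]
Swap R4 ↔ R5
Echelon form has 4 nonzero rows, so rank(T) = 4.
The rank gives the maximum number of linearly independent columns: 4.

4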